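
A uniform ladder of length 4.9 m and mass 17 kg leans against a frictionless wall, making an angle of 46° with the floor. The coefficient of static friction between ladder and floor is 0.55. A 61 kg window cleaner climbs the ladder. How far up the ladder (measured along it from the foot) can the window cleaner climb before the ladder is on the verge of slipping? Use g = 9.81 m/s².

d ≈ 2.89 m

Choose the foot of the ladder as the axis so the floor normal and friction both act there and drop out.
Ladder weight 17×9.81 = 166.8 N acts at 2.45 m along the ladder; its horizontal arm is 2.45·cos46° = 1.702 m → τ = 283.9 N·m clockwise.
Window cleaner weight 61×9.81 = 598.4 N at distance d → arm d·cos46° → τ = 598.4·d·0.6947 clockwise.
Wall normal N at the top has arm L sinθ = 3.525 m counterclockwise, so Στ = 0 gives N·3.525 = 283.9 + 415.7·d.
ΣFy = 0 ⇒ N_floor = 765.2 N, so the maximum friction is μ_s·N_floor = 0.55×765.2 = 420.9 N. ΣFx = 0 ⇒ N_wall = f, so at the slipping point N = 420.9 N.
Substituting: 420.9×3.525 = 283.9 + 415.7·d ⇒ d = (1484 − 283.9) / 415.7 = 2.89 m.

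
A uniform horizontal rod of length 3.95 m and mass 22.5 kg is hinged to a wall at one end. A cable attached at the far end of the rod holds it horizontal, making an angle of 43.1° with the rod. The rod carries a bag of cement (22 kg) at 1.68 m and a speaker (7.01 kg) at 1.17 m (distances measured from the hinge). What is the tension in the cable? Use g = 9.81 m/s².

T ≈ 326 N

Sum moments about the hinge (the unknown hinge reaction has zero arm there).
Beam weight: 22.5 × 9.81 = 220.7 N down at 1.975 m → arm 1.975 m, τ = 220.7 × 1.975 = 435.9 N·m clockwise.
Bag of cement: 22 × 9.81 = 215.8 N down at 1.68 m → arm 1.68 m, τ = 215.8 × 1.68 = 362.5 N·m clockwise.
Speaker: 7.01 × 9.81 = 68.77 N down at 1.17 m → arm 1.17 m, τ = 68.77 × 1.17 = 80.46 N·m clockwise.
Total clockwise load moment = 878.9 N·m.
The cable tension T acts at 3.95 m; only its component perpendicular to the rod, T sinθ, produces torque. sin 43.1° = 0.6833.
Στ = 0 ⇒ T × 3.95 × 0.6833 = 878.9 ⇒ T = 878.9 / 2.699 = 326 N.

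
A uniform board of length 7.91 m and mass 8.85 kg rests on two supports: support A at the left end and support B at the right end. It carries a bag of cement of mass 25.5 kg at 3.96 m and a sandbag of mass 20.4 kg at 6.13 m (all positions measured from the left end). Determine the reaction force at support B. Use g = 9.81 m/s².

Choose support A as the axis so its reaction then has zero moment arm.
Beam weight: 8.85 × 9.81 = 86.82 N down at 3.955 m → arm 3.955 m, τ = 86.82 × 3.955 = 343.4 N·m clockwise.
Bag of cement: 25.5 × 9.81 = 250.2 N down at 3.96 m → arm 3.96 m, τ = 250.2 × 3.96 = 990.8 N·m clockwise.
Sandbag: 20.4 × 9.81 = 200.1 N down at 6.13 m → arm 6.13 m, τ = 200.1 × 6.13 = 1227 N·m clockwise.
Net load moment about support A = 2561 N·m clockwise.
Reaction R at support B is upward at 7.91 m, arm 7.91 m → moment R × 7.91 counterclockwise.
Setting net torque to zero: R × 7.91 = 2561 → R = 324 N.

R_B ≈ 324 N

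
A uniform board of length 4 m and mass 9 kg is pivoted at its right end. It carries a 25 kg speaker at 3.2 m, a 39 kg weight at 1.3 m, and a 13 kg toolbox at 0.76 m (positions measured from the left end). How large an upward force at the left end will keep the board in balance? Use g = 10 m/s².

F ≈ 464 N

Taking torques about the right end:
Beam weight: 9 × 10 = 90 N down at 2 m → arm 2 m, τ = 90 × 2 = 180 N·m counterclockwise.
Speaker: 25 × 10 = 250 N down at 3.2 m → arm 0.8 m, τ = 250 × 0.8 = 200 N·m counterclockwise.
Weight: 39 × 10 = 390 N down at 1.3 m → arm 2.7 m, τ = 390 × 2.7 = 1053 N·m counterclockwise.
Toolbox: 13 × 10 = 130 N down at 0.76 m → arm 3.24 m, τ = 130 × 3.24 = 421.2 N·m counterclockwise.
Net moment of the loads = 1854 N·m counterclockwise.
The upward force F acts at the left end, arm 4 m, giving F × 4 clockwise.
Balancing moments: F × 4 = 1854, giving F = 1854 / 4 = 464 N.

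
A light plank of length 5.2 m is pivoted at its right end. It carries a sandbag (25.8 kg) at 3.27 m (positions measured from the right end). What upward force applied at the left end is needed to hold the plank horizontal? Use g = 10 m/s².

F ≈ 162 N

Taking torques about the right end:
Sandbag: 25.8 × 10 = 258 N down at 3.27 m → arm 3.27 m, τ = 258 × 3.27 = 843.7 N·m counterclockwise.
Net moment of the loads = 843.7 N·m counterclockwise.
The upward force F acts at the left end, arm 5.2 m, giving F × 5.2 clockwise.
Balancing moments: F × 5.2 = 843.7, giving F = 843.7 / 5.2 = 162 N.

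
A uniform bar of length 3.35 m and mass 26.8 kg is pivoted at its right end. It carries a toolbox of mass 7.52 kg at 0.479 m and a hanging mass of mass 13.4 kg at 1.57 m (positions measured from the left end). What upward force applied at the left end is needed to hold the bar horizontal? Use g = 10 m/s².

Taking torques about the right end:
Beam weight: 26.8 × 10 = 268 N down at 1.675 m → arm 1.675 m, τ = 268 × 1.675 = 448.9 N·m counterclockwise.
Toolbox: 7.52 × 10 = 75.2 N down at 0.479 m → arm 2.871 m, τ = 75.2 × 2.871 = 215.9 N·m counterclockwise.
Hanging mass: 13.4 × 10 = 134 N down at 1.57 m → arm 1.78 m, τ = 134 × 1.78 = 238.5 N·m counterclockwise.
Net moment of the loads = 903.3 N·m counterclockwise.
The upward force F acts at the left end, arm 3.35 m, giving F × 3.35 clockwise.
For rotational equilibrium, F × 3.35 = 903.3, so F = 903.3 / 3.35 = 270 N.

F ≈ 270 N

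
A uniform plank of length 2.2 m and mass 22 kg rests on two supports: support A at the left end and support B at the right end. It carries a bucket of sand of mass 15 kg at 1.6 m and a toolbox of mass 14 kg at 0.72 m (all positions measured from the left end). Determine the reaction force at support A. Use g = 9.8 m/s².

Taking torques about support B:
Beam weight: 22 × 9.8 = 215.6 N down at 1.1 m → arm 1.1 m, τ = 215.6 × 1.1 = 237.2 N·m counterclockwise.
Bucket of sand: 15 × 9.8 = 147 N down at 1.6 m → arm 0.6 m, τ = 147 × 0.6 = 88.2 N·m counterclockwise.
Toolbox: 14 × 9.8 = 137.2 N down at 0.72 m → arm 1.48 m, τ = 137.2 × 1.48 = 203.1 N·m counterclockwise.
Net load moment about support B = 528.5 N·m counterclockwise.
Reaction R at support A is upward at 0 m, arm 2.2 m → moment R × 2.2 clockwise.
Setting net torque to zero: R × 2.2 = 528.5 → R = 240 N.

R_A ≈ 240 N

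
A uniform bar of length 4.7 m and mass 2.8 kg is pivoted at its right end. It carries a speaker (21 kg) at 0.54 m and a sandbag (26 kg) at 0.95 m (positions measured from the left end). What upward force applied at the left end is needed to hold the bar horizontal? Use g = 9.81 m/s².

F ≈ 400 N

Take moments about the right end.
Beam weight: 2.8 × 9.81 = 27.47 N down at 2.35 m → arm 2.35 m, τ = 27.47 × 2.35 = 64.55 N·m counterclockwise.
Speaker: 21 × 9.81 = 206 N down at 0.54 m → arm 4.16 m, τ = 206 × 4.16 = 857 N·m counterclockwise.
Sandbag: 26 × 9.81 = 255.1 N down at 0.95 m → arm 3.75 m, τ = 255.1 × 3.75 = 956.6 N·m counterclockwise.
Net moment of the loads = 1878 N·m counterclockwise.
The upward force F acts at the left end, arm 4.7 m, giving F × 4.7 clockwise.
Στ = 0 ⇒ F × 4.7 = 1878 ⇒ F = 1878 / 4.7 = 400 N.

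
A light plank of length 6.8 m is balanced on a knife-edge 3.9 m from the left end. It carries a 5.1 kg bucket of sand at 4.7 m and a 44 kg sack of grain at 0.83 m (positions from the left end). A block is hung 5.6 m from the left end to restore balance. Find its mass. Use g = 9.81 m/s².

m ≈ 77.1 kg

About the knife-edge (at 3.9 m from the left end):
Bucket of sand: 5.1 × 9.81 = 50.03 N down at 4.7 m → arm 0.8 m, τ = 50.03 × 0.8 = 40.02 N·m clockwise.
Sack of grain: 44 × 9.81 = 431.6 N down at 0.83 m → arm 3.07 m, τ = 431.6 × 3.07 = 1325 N·m counterclockwise.
Net moment of known loads = 1285 N·m counterclockwise.
An unknown mass m at 5.6 m has arm 1.7 m; its moment is m·g·1.7 clockwise.
Setting net torque to zero: m × 9.81 × 1.7 = 1285 → m = 1285 / (9.81 × 1.7) = 77.1 kg.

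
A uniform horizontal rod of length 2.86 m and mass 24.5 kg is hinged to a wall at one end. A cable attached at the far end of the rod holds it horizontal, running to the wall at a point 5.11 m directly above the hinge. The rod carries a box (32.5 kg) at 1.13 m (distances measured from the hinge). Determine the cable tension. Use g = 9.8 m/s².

Take moments about the hinge.
Beam weight: 24.5 × 9.8 = 240.1 N down at 1.43 m → arm 1.43 m, τ = 240.1 × 1.43 = 343.3 N·m clockwise.
Box: 32.5 × 9.8 = 318.5 N down at 1.13 m → arm 1.13 m, τ = 318.5 × 1.13 = 359.9 N·m clockwise.
Total clockwise load moment = 703.2 N·m.
The cable tension T acts at 2.86 m; only its component perpendicular to the rod, T sinθ, produces torque. sinθ = h/√(h²+d²) = 5.11/√(5.11²+2.86²) = 0.8726.
For rotational equilibrium, T × 2.86 × 0.8726 = 703.2, so T = 703.2 / 2.496 = 282 N.

T ≈ 282 N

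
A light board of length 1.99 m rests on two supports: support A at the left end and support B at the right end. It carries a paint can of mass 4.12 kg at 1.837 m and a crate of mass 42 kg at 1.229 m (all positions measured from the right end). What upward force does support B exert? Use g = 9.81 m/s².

R_B ≈ 161 N

Choose support A as the axis so its reaction then has zero moment arm.
Paint can: 4.12 × 9.81 = 40.42 N down at 1.837 m → arm 0.153 m, τ = 40.42 × 0.153 = 6.184 N·m clockwise.
Crate: 42 × 9.81 = 412 N down at 1.229 m → arm 0.761 m, τ = 412 × 0.761 = 313.5 N·m clockwise.
Net load moment about support A = 319.7 N·m clockwise.
Reaction R at support B is upward at 0 m, arm 1.99 m → moment R × 1.99 counterclockwise.
Setting net torque to zero: R × 1.99 = 319.7 → R = 161 N.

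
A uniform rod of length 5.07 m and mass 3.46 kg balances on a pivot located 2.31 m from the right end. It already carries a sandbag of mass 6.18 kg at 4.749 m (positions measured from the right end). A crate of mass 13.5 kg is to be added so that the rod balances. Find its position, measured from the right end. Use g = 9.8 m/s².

x ≈ 1.14 m from the right end

About the pivot (at 2.31 m from the right end):
Beam weight: 3.46 × 9.8 = 33.91 N down at 2.535 m → arm 0.225 m, τ = 33.91 × 0.225 = 7.63 N·m counterclockwise.
Sandbag: 6.18 × 9.8 = 60.56 N down at 4.749 m → arm 2.439 m, τ = 60.56 × 2.439 = 147.7 N·m counterclockwise.
Net moment of existing loads = 155.3 N·m counterclockwise.
The crate weighs 13.5 × 9.8 = 132.3 N and must supply an equal clockwise moment, so its lever arm about the pivot is 155.3 / 132.3 = 1.17 m.
That puts it at 2.31 − 1.17 = 1.14 m from the right end.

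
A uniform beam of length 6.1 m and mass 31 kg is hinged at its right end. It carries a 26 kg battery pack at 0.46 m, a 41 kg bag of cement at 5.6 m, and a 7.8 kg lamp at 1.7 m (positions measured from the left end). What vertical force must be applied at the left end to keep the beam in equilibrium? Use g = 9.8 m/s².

F ≈ 476 N

Sum moments about the right end (the unknown pivot reaction has zero arm there).
Beam weight: 31 × 9.8 = 303.8 N down at 3.05 m → arm 3.05 m, τ = 303.8 × 3.05 = 926.6 N·m counterclockwise.
Battery pack: 26 × 9.8 = 254.8 N down at 0.46 m → arm 5.64 m, τ = 254.8 × 5.64 = 1437 N·m counterclockwise.
Bag of cement: 41 × 9.8 = 401.8 N down at 5.6 m → arm 0.5 m, τ = 401.8 × 0.5 = 200.9 N·m counterclockwise.
Lamp: 7.8 × 9.8 = 76.44 N down at 1.7 m → arm 4.4 m, τ = 76.44 × 4.4 = 336.3 N·m counterclockwise.
Net moment of the loads = 2901 N·m counterclockwise.
The upward force F acts at the left end, arm 6.1 m, giving F × 6.1 clockwise.
For rotational equilibrium, F × 6.1 = 2901, so F = 2901 / 6.1 = 476 N.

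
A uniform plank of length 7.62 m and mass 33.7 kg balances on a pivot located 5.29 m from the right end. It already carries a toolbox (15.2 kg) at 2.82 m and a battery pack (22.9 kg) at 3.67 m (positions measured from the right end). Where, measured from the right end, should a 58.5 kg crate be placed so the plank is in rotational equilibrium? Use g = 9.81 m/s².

x ≈ 7.42 m from the right end

Take moments about the pivot (at 5.29 m from the right end).
Beam weight: 33.7 × 9.81 = 330.6 N down at 3.81 m → arm 1.48 m, τ = 330.6 × 1.48 = 489.3 N·m clockwise.
Toolbox: 15.2 × 9.81 = 149.1 N down at 2.82 m → arm 2.47 m, τ = 149.1 × 2.47 = 368.3 N·m clockwise.
Battery pack: 22.9 × 9.81 = 224.6 N down at 3.67 m → arm 1.62 m, τ = 224.6 × 1.62 = 363.9 N·m clockwise.
Net moment of existing loads = 1222 N·m clockwise.
The crate weighs 58.5 × 9.81 = 573.9 N and must supply an equal counterclockwise moment, so its lever arm about the pivot is 1222 / 573.9 = 2.13 m.
That puts it at 5.29 + 2.13 = 7.42 m from the right end.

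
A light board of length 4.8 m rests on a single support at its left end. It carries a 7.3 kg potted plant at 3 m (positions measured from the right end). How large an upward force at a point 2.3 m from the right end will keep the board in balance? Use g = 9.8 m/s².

F ≈ 51.5 N

Take moments about the left end.
Potted plant: 7.3 × 9.8 = 71.54 N down at 3 m → arm 1.8 m, τ = 71.54 × 1.8 = 128.8 N·m clockwise.
Net moment of the loads = 128.8 N·m clockwise.
The upward force F acts at a point 2.3 m from the right end, arm 2.5 m, giving F × 2.5 counterclockwise.
Στ = 0 ⇒ F × 2.5 = 128.8 ⇒ F = 128.8 / 2.5 = 51.5 N.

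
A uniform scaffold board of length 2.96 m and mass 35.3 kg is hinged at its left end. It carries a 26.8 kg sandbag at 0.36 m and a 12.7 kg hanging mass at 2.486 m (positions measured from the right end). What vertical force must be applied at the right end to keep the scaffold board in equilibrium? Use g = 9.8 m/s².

Sum moments about the left end (the unknown pivot reaction has zero arm there).
Beam weight: 35.3 × 9.8 = 345.9 N down at 1.48 m → arm 1.48 m, τ = 345.9 × 1.48 = 511.9 N·m clockwise.
Sandbag: 26.8 × 9.8 = 262.6 N down at 0.36 m → arm 2.6 m, τ = 262.6 × 2.6 = 682.8 N·m clockwise.
Hanging mass: 12.7 × 9.8 = 124.5 N down at 2.486 m → arm 0.474 m, τ = 124.5 × 0.474 = 59.01 N·m clockwise.
Net moment of the loads = 1254 N·m clockwise.
The upward force F acts at the right end, arm 2.96 m, giving F × 2.96 counterclockwise.
Balancing moments: F × 2.96 = 1254, giving F = 1254 / 2.96 = 424 N.

F ≈ 424 N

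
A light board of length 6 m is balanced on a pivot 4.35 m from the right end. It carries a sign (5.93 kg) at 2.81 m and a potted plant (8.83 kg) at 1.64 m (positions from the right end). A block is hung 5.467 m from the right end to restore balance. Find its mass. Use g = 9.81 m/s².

m ≈ 29.6 kg

About the pivot (at 4.35 m from the right end):
Sign: 5.93 × 9.81 = 58.17 N down at 2.81 m → arm 1.54 m, τ = 58.17 × 1.54 = 89.58 N·m clockwise.
Potted plant: 8.83 × 9.81 = 86.62 N down at 1.64 m → arm 2.71 m, τ = 86.62 × 2.71 = 234.7 N·m clockwise.
Net moment of known loads = 324.3 N·m clockwise.
An unknown mass m at 5.467 m has arm 1.117 m; its moment is m·g·1.117 counterclockwise.
For rotational equilibrium, m × 9.81 × 1.117 = 324.3, so m = 324.3 / (9.81 × 1.117) = 29.6 kg.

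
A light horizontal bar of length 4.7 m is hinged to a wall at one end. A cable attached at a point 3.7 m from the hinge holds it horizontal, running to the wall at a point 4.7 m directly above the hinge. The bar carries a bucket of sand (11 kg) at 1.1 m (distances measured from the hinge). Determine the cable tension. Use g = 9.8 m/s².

Taking torques about the hinge:
Bucket of sand: 11 × 9.8 = 107.8 N down at 1.1 m → arm 1.1 m, τ = 107.8 × 1.1 = 118.6 N·m clockwise.
Total clockwise load moment = 118.6 N·m.
The cable tension T acts at 3.7 m; only its component perpendicular to the bar, T sinθ, produces torque. sinθ = h/√(h²+d²) = 4.7/√(4.7²+3.7²) = 0.7857.
Balancing moments: T × 3.7 × 0.7857 = 118.6, giving T = 118.6 / 2.907 = 40.8 N.

T ≈ 40.8 N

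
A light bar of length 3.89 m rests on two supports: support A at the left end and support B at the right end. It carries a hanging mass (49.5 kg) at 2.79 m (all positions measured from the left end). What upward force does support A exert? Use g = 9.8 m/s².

Taking torques about support B:
Hanging mass: 49.5 × 9.8 = 485.1 N down at 2.79 m → arm 1.1 m, τ = 485.1 × 1.1 = 533.6 N·m counterclockwise.
Net load moment about support B = 533.6 N·m counterclockwise.
Reaction R at support A is upward at 0 m, arm 3.89 m → moment R × 3.89 clockwise.
Setting net torque to zero: R × 3.89 = 533.6 → R = 137 N.

R_A ≈ 137 N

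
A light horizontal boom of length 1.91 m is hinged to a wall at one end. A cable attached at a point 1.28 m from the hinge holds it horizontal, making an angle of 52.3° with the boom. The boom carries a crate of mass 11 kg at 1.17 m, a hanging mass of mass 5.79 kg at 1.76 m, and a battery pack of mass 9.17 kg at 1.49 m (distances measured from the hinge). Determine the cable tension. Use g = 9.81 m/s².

Take moments about the hinge.
Crate: 11 × 9.81 = 107.9 N down at 1.17 m → arm 1.17 m, τ = 107.9 × 1.17 = 126.2 N·m clockwise.
Hanging mass: 5.79 × 9.81 = 56.8 N down at 1.76 m → arm 1.76 m, τ = 56.8 × 1.76 = 99.97 N·m clockwise.
Battery pack: 9.17 × 9.81 = 89.96 N down at 1.49 m → arm 1.49 m, τ = 89.96 × 1.49 = 134 N·m clockwise.
Total clockwise load moment = 360.2 N·m.
The cable tension T acts at 1.28 m; only its component perpendicular to the boom, T sinθ, produces torque. sin 52.3° = 0.7912.
Στ = 0 ⇒ T × 1.28 × 0.7912 = 360.2 ⇒ T = 360.2 / 1.013 = 356 N.

T ≈ 356 N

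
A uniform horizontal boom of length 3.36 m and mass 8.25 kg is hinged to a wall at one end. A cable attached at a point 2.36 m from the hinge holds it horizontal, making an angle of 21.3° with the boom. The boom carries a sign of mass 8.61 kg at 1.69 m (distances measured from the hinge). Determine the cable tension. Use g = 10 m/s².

Choose the hinge as the axis so the unknown hinge reaction has zero arm there.
Beam weight: 8.25 × 10 = 82.5 N down at 1.68 m → arm 1.68 m, τ = 82.5 × 1.68 = 138.6 N·m clockwise.
Sign: 8.61 × 10 = 86.1 N down at 1.69 m → arm 1.69 m, τ = 86.1 × 1.69 = 145.5 N·m clockwise.
Total clockwise load moment = 284.1 N·m.
The cable tension T acts at 2.36 m; only its component perpendicular to the boom, T sinθ, produces torque. sin 21.3° = 0.3633.
Στ = 0 ⇒ T × 2.36 × 0.3633 = 284.1 ⇒ T = 284.1 / 0.8574 = 331 N.

T ≈ 331 N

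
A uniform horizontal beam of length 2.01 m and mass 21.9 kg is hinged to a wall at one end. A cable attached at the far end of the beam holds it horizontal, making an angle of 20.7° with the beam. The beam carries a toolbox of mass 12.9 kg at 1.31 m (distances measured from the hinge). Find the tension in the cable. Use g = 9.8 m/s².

T ≈ 537 N

Taking torques about the hinge:
Beam weight: 21.9 × 9.8 = 214.6 N down at 1.005 m → arm 1.005 m, τ = 214.6 × 1.005 = 215.7 N·m clockwise.
Toolbox: 12.9 × 9.8 = 126.4 N down at 1.31 m → arm 1.31 m, τ = 126.4 × 1.31 = 165.6 N·m clockwise.
Total clockwise load moment = 381.3 N·m.
The cable tension T acts at 2.01 m; only its component perpendicular to the beam, T sinθ, produces torque. sin 20.7° = 0.3535.
For rotational equilibrium, T × 2.01 × 0.3535 = 381.3, so T = 381.3 / 0.7105 = 537 N.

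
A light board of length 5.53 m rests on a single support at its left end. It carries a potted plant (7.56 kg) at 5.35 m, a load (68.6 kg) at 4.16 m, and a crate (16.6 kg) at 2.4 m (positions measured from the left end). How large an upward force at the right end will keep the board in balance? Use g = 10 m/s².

F ≈ 661 N

Choose the left end as the axis so the unknown pivot reaction has zero arm there.
Potted plant: 7.56 × 10 = 75.6 N down at 5.35 m → arm 5.35 m, τ = 75.6 × 5.35 = 404.5 N·m clockwise.
Load: 68.6 × 10 = 686 N down at 4.16 m → arm 4.16 m, τ = 686 × 4.16 = 2854 N·m clockwise.
Crate: 16.6 × 10 = 166 N down at 2.4 m → arm 2.4 m, τ = 166 × 2.4 = 398.4 N·m clockwise.
Net moment of the loads = 3657 N·m clockwise.
The upward force F acts at the right end, arm 5.53 m, giving F × 5.53 counterclockwise.
Balancing moments: F × 5.53 = 3657, giving F = 3657 / 5.53 = 661 N.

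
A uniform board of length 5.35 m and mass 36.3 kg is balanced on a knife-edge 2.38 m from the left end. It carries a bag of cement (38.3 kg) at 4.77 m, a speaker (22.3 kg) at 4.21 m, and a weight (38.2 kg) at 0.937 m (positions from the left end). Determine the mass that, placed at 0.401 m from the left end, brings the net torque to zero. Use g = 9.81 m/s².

Sum moments about the knife-edge (at 2.38 m from the left end) (the support reaction has zero arm there).
Beam weight: 36.3 × 9.81 = 356.1 N down at 2.675 m → arm 0.295 m, τ = 356.1 × 0.295 = 105 N·m clockwise.
Bag of cement: 38.3 × 9.81 = 375.7 N down at 4.77 m → arm 2.39 m, τ = 375.7 × 2.39 = 897.9 N·m clockwise.
Speaker: 22.3 × 9.81 = 218.8 N down at 4.21 m → arm 1.83 m, τ = 218.8 × 1.83 = 400.4 N·m clockwise.
Weight: 38.2 × 9.81 = 374.7 N down at 0.937 m → arm 1.443 m, τ = 374.7 × 1.443 = 540.7 N·m counterclockwise.
Net moment of known loads = 862.6 N·m clockwise.
An unknown mass m at 0.401 m has arm 1.979 m; its moment is m·g·1.979 counterclockwise.
Στ = 0 ⇒ m × 9.81 × 1.979 = 862.6 ⇒ m = 862.6 / (9.81 × 1.979) = 44.4 kg.

m ≈ 44.4 kg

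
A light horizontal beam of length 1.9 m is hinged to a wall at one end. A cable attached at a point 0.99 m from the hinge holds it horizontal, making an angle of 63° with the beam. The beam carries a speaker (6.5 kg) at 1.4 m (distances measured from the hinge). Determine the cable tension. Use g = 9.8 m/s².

T ≈ 101 N

Choose the hinge as the axis so the unknown hinge reaction has zero arm there.
Speaker: 6.5 × 9.8 = 63.7 N down at 1.4 m → arm 1.4 m, τ = 63.7 × 1.4 = 89.18 N·m clockwise.
Total clockwise load moment = 89.18 N·m.
The cable tension T acts at 0.99 m; only its component perpendicular to the beam, T sinθ, produces torque. sin 63° = 0.891.
For rotational equilibrium, T × 0.99 × 0.891 = 89.18, so T = 89.18 / 0.8821 = 101 N.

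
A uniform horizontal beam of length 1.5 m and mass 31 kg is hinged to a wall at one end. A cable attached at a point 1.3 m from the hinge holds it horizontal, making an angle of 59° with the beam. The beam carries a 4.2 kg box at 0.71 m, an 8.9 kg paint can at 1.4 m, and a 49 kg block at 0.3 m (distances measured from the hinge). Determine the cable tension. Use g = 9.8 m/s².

T ≈ 470 N

Taking torques about the hinge:
Beam weight: 31 × 9.8 = 303.8 N down at 0.75 m → arm 0.75 m, τ = 303.8 × 0.75 = 227.9 N·m clockwise.
Box: 4.2 × 9.8 = 41.16 N down at 0.71 m → arm 0.71 m, τ = 41.16 × 0.71 = 29.22 N·m clockwise.
Paint can: 8.9 × 9.8 = 87.22 N down at 1.4 m → arm 1.4 m, τ = 87.22 × 1.4 = 122.1 N·m clockwise.
Block: 49 × 9.8 = 480.2 N down at 0.3 m → arm 0.3 m, τ = 480.2 × 0.3 = 144.1 N·m clockwise.
Total clockwise load moment = 523.3 N·m.
The cable tension T acts at 1.3 m; only its component perpendicular to the beam, T sinθ, produces torque. sin 59° = 0.8572.
Balancing moments: T × 1.3 × 0.8572 = 523.3, giving T = 523.3 / 1.114 = 470 N.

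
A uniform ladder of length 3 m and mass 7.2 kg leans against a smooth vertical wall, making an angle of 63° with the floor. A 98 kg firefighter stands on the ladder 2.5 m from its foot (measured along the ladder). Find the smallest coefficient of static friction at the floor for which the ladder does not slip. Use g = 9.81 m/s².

μ_min ≈ 0.413

Sum moments about the foot of the ladder (the floor normal and friction both act there and drop out).
Ladder weight 7.2×9.81 = 70.63 N acts at 1.5 m along the ladder; its horizontal arm is 1.5·cos63° = 0.681 m → τ = 48.1 N·m clockwise.
Firefighter: 98×9.81 = 961.4 N at 2.5 m → arm 1.135 m → τ = 1091 N·m clockwise.
Wall normal N acts horizontally at the top; its moment arm is the height L sinθ = 3·sin63° = 2.673 m, counterclockwise.
Στ = 0 ⇒ N × 2.673 = 1139 ⇒ N = 426.1 N.
ΣFx = 0 ⇒ f = N_wall = 426.1 N. ΣFy = 0 ⇒ N_floor = 1032 N.
μ_min = f / N_floor = 426.1 / 1032 = 0.413.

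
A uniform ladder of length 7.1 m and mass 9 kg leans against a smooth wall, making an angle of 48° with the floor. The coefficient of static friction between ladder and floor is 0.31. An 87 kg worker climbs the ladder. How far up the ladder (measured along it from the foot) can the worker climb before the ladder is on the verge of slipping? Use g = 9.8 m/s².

d ≈ 2.33 m

Taking torques about the foot of the ladder:
Ladder weight 9×9.8 = 88.2 N acts at 3.55 m along the ladder; its horizontal arm is 3.55·cos48° = 2.375 m → τ = 209.5 N·m clockwise.
Worker weight 87×9.8 = 852.6 N at distance d → arm d·cos48° → τ = 852.6·d·0.6691 clockwise.
Wall normal N at the top has arm L sinθ = 5.276 m counterclockwise, so Στ = 0 gives N·5.276 = 209.5 + 570.5·d.
ΣFy = 0 ⇒ N_floor = 940.8 N, so the maximum friction is μ_s·N_floor = 0.31×940.8 = 291.6 N. ΣFx = 0 ⇒ N_wall = f, so at the slipping point N = 291.6 N.
Substituting: 291.6×5.276 = 209.5 + 570.5·d ⇒ d = (1538 − 209.5) / 570.5 = 2.33 m.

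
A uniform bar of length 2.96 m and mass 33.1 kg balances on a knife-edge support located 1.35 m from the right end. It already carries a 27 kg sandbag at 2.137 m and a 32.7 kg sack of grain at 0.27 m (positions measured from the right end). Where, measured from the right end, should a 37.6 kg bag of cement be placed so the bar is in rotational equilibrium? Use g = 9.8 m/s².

x ≈ 1.61 m from the right end

Sum moments about the knife-edge support (at 1.35 m from the right end) (the support reaction has zero arm there).
Beam weight: 33.1 × 9.8 = 324.4 N down at 1.48 m → arm 0.13 m, τ = 324.4 × 0.13 = 42.17 N·m counterclockwise.
Sandbag: 27 × 9.8 = 264.6 N down at 2.137 m → arm 0.787 m, τ = 264.6 × 0.787 = 208.2 N·m counterclockwise.
Sack of grain: 32.7 × 9.8 = 320.5 N down at 0.27 m → arm 1.08 m, τ = 320.5 × 1.08 = 346.1 N·m clockwise.
Net moment of existing loads = 95.73 N·m clockwise.
The bag of cement weighs 37.6 × 9.8 = 368.5 N and must supply an equal counterclockwise moment, so its lever arm about the knife-edge support is 95.73 / 368.5 = 0.26 m.
That puts it at 1.35 + 0.26 = 1.61 m from the right end.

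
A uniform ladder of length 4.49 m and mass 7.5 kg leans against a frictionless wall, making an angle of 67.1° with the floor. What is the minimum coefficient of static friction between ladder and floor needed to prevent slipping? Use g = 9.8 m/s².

Choose the foot of the ladder as the axis so the floor normal and friction both act there and drop out.
Ladder weight 7.5×9.8 = 73.5 N acts at 2.245 m along the ladder; its horizontal arm is 2.245·cos67.1° = 0.8736 m → τ = 64.21 N·m clockwise.
Wall normal N acts horizontally at the top; its moment arm is the height L sinθ = 4.49·sin67.1° = 4.136 m, counterclockwise.
Balancing moments: N × 4.136 = 64.21, giving N = 15.52 N.
ΣFx = 0 ⇒ f = N_wall = 15.52 N. ΣFy = 0 ⇒ N_floor = 73.5 N.
μ_min = f / N_floor = 15.52 / 73.5 = 0.211.

μ_min ≈ 0.211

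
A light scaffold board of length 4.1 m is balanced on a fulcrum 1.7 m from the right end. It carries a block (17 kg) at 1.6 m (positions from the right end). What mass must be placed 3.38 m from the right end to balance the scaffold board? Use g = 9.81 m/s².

Take moments about the fulcrum (at 1.7 m from the right end).
Block: 17 × 9.81 = 166.8 N down at 1.6 m → arm 0.1 m, τ = 166.8 × 0.1 = 16.68 N·m clockwise.
Net moment of known loads = 16.68 N·m clockwise.
An unknown mass m at 3.38 m has arm 1.68 m; its moment is m·g·1.68 counterclockwise.
Balancing moments: m × 9.81 × 1.68 = 16.68, giving m = 16.68 / (9.81 × 1.68) = 1.01 kg.

m ≈ 1.01 kg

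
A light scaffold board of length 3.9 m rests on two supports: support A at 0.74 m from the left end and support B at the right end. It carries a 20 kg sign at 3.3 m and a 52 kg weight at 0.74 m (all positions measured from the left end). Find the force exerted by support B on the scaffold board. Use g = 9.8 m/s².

Sum moments about support A (its reaction then has zero moment arm).
Sign: 20 × 9.8 = 196 N down at 3.3 m → arm 2.56 m, τ = 196 × 2.56 = 501.8 N·m clockwise.
Weight: acts at the support A, moment arm 0 → no torque.
Net load moment about support A = 501.8 N·m clockwise.
Reaction R at support B is upward at 3.9 m, arm 3.16 m → moment R × 3.16 counterclockwise.
Setting net torque to zero: R × 3.16 = 501.8 → R = 159 N.

R_B ≈ 159 N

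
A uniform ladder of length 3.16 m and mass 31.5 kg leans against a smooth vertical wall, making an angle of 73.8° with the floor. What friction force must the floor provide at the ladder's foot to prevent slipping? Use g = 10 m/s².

Take moments about the foot of the ladder.
Ladder weight 31.5×10 = 315 N acts at 1.58 m along the ladder; its horizontal arm is 1.58·cos73.8° = 0.4408 m → τ = 138.9 N·m clockwise.
Wall normal N acts horizontally at the top; its moment arm is the height L sinθ = 3.16·sin73.8° = 3.035 m, counterclockwise.
Στ = 0 ⇒ N × 3.035 = 138.9 ⇒ N = 45.8 N.
ΣFx = 0: friction at the foot balances the wall's push, so f = N_wall = 45.8 N.

f ≈ 45.8 N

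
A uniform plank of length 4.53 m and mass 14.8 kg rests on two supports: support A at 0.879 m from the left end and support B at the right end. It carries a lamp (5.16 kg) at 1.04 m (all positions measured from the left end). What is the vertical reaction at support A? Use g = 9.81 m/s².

R_A ≈ 138 N

Take moments about support B.
Beam weight: 14.8 × 9.81 = 145.2 N down at 2.265 m → arm 2.265 m, τ = 145.2 × 2.265 = 328.9 N·m counterclockwise.
Lamp: 5.16 × 9.81 = 50.62 N down at 1.04 m → arm 3.49 m, τ = 50.62 × 3.49 = 176.7 N·m counterclockwise.
Net load moment about support B = 505.6 N·m counterclockwise.
Reaction R at support A is upward at 0.879 m, arm 3.651 m → moment R × 3.651 clockwise.
Balancing moments: R × 3.651 = 505.6, giving R = 138 N.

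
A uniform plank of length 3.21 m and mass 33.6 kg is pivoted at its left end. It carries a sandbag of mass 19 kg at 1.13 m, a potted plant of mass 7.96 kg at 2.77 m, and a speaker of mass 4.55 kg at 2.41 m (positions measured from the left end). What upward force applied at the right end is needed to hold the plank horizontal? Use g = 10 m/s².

Sum moments about the left end (the unknown pivot reaction has zero arm there).
Beam weight: 33.6 × 10 = 336 N down at 1.605 m → arm 1.605 m, τ = 336 × 1.605 = 539.3 N·m clockwise.
Sandbag: 19 × 10 = 190 N down at 1.13 m → arm 1.13 m, τ = 190 × 1.13 = 214.7 N·m clockwise.
Potted plant: 7.96 × 10 = 79.6 N down at 2.77 m → arm 2.77 m, τ = 79.6 × 2.77 = 220.5 N·m clockwise.
Speaker: 4.55 × 10 = 45.5 N down at 2.41 m → arm 2.41 m, τ = 45.5 × 2.41 = 109.7 N·m clockwise.
Net moment of the loads = 1084 N·m clockwise.
The upward force F acts at the right end, arm 3.21 m, giving F × 3.21 counterclockwise.
Balancing moments: F × 3.21 = 1084, giving F = 1084 / 3.21 = 338 N.

F ≈ 338 N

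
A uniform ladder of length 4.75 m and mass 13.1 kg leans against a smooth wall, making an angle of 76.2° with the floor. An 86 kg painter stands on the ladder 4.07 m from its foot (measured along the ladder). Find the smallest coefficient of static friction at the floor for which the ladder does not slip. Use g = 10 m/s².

μ_min ≈ 0.199

About the foot of the ladder:
Ladder weight 13.1×10 = 131 N acts at 2.375 m along the ladder; its horizontal arm is 2.375·cos76.2° = 0.5665 m → τ = 74.21 N·m clockwise.
Painter: 86×10 = 860 N at 4.07 m → arm 0.9708 m → τ = 834.9 N·m clockwise.
Wall normal N acts horizontally at the top; its moment arm is the height L sinθ = 4.75·sin76.2° = 4.613 m, counterclockwise.
Balancing moments: N × 4.613 = 909.1, giving N = 197.1 N.
ΣFx = 0 ⇒ f = N_wall = 197.1 N. ΣFy = 0 ⇒ N_floor = 991 N.
μ_min = f / N_floor = 197.1 / 991 = 0.199.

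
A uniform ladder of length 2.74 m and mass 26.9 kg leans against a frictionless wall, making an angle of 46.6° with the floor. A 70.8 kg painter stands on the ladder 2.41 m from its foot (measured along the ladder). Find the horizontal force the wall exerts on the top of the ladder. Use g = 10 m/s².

Sum moments about the foot of the ladder (the floor normal and friction both act there and drop out).
Ladder weight 26.9×10 = 269 N acts at 1.37 m along the ladder; its horizontal arm is 1.37·cos46.6° = 0.9413 m → τ = 253.2 N·m clockwise.
Painter: 70.8×10 = 708 N at 2.41 m → arm 1.656 m → τ = 1172 N·m clockwise.
Wall normal N acts horizontally at the top; its moment arm is the height L sinθ = 2.74·sin46.6° = 1.991 m, counterclockwise.
Balancing moments: N × 1.991 = 1425, giving N = 716 N.

N_wall ≈ 716 N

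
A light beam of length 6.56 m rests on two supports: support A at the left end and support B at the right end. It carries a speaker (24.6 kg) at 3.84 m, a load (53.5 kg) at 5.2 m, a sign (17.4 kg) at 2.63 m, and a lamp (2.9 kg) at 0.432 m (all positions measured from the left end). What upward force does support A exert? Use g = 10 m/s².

Choose support B as the axis so its reaction then has zero moment arm.
Speaker: 24.6 × 10 = 246 N down at 3.84 m → arm 2.72 m, τ = 246 × 2.72 = 669.1 N·m counterclockwise.
Load: 53.5 × 10 = 535 N down at 5.2 m → arm 1.36 m, τ = 535 × 1.36 = 727.6 N·m counterclockwise.
Sign: 17.4 × 10 = 174 N down at 2.63 m → arm 3.93 m, τ = 174 × 3.93 = 683.8 N·m counterclockwise.
Lamp: 2.9 × 10 = 29 N down at 0.432 m → arm 6.128 m, τ = 29 × 6.128 = 177.7 N·m counterclockwise.
Net load moment about support B = 2258 N·m counterclockwise.
Reaction R at support A is upward at 0 m, arm 6.56 m → moment R × 6.56 clockwise.
Στ = 0 ⇒ R × 6.56 = 2258 ⇒ R = 344 N.

R_A ≈ 344 N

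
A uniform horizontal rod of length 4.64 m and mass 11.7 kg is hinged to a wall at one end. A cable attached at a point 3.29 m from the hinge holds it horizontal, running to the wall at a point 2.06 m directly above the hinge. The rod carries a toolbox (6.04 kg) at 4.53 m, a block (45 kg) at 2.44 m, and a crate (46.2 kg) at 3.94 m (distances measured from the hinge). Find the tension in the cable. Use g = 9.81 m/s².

Taking torques about the hinge:
Beam weight: 11.7 × 9.81 = 114.8 N down at 2.32 m → arm 2.32 m, τ = 114.8 × 2.32 = 266.3 N·m clockwise.
Toolbox: 6.04 × 9.81 = 59.25 N down at 4.53 m → arm 4.53 m, τ = 59.25 × 4.53 = 268.4 N·m clockwise.
Block: 45 × 9.81 = 441.5 N down at 2.44 m → arm 2.44 m, τ = 441.5 × 2.44 = 1077 N·m clockwise.
Crate: 46.2 × 9.81 = 453.2 N down at 3.94 m → arm 3.94 m, τ = 453.2 × 3.94 = 1786 N·m clockwise.
Total clockwise load moment = 3398 N·m.
The cable tension T acts at 3.29 m; only its component perpendicular to the rod, T sinθ, produces torque. sinθ = h/√(h²+d²) = 2.06/√(2.06²+3.29²) = 0.5307.
For rotational equilibrium, T × 3.29 × 0.5307 = 3398, so T = 3398 / 1.746 = 1950 N.

T ≈ 1950 N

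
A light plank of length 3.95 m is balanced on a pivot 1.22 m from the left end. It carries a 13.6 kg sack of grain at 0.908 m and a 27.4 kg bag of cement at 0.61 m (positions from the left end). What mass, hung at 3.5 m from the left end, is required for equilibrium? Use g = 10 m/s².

m ≈ 9.19 kg

Take moments about the pivot (at 1.22 m from the left end).
Sack of grain: 13.6 × 10 = 136 N down at 0.908 m → arm 0.312 m, τ = 136 × 0.312 = 42.43 N·m counterclockwise.
Bag of cement: 27.4 × 10 = 274 N down at 0.61 m → arm 0.61 m, τ = 274 × 0.61 = 167.1 N·m counterclockwise.
Net moment of known loads = 209.5 N·m counterclockwise.
An unknown mass m at 3.5 m has arm 2.28 m; its moment is m·g·2.28 clockwise.
Setting net torque to zero: m × 10 × 2.28 = 209.5 → m = 209.5 / (10 × 2.28) = 9.19 kg.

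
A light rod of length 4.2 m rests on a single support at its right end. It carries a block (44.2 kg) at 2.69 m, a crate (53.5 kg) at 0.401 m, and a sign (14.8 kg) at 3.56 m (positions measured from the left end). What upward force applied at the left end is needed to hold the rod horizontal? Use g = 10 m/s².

F ≈ 665 N

About the right end:
Block: 44.2 × 10 = 442 N down at 2.69 m → arm 1.51 m, τ = 442 × 1.51 = 667.4 N·m counterclockwise.
Crate: 53.5 × 10 = 535 N down at 0.401 m → arm 3.799 m, τ = 535 × 3.799 = 2032 N·m counterclockwise.
Sign: 14.8 × 10 = 148 N down at 3.56 m → arm 0.64 m, τ = 148 × 0.64 = 94.72 N·m counterclockwise.
Net moment of the loads = 2794 N·m counterclockwise.
The upward force F acts at the left end, arm 4.2 m, giving F × 4.2 clockwise.
Setting net torque to zero: F × 4.2 = 2794 → F = 2794 / 4.2 = 665 N.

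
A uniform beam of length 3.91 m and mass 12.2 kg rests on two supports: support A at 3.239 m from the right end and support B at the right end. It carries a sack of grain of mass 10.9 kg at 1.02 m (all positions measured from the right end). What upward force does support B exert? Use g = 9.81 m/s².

R_B ≈ 121 N

Sum moments about support A (its reaction then has zero moment arm).
Beam weight: 12.2 × 9.81 = 119.7 N down at 1.955 m → arm 1.284 m, τ = 119.7 × 1.284 = 153.7 N·m clockwise.
Sack of grain: 10.9 × 9.81 = 106.9 N down at 1.02 m → arm 2.219 m, τ = 106.9 × 2.219 = 237.2 N·m clockwise.
Net load moment about support A = 390.9 N·m clockwise.
Reaction R at support B is upward at 0 m, arm 3.239 m → moment R × 3.239 counterclockwise.
For rotational equilibrium, R × 3.239 = 390.9, so R = 121 N.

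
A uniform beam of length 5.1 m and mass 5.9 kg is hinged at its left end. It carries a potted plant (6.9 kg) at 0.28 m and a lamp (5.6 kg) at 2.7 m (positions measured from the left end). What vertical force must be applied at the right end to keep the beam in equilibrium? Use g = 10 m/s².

F ≈ 62.9 N

Taking torques about the left end:
Beam weight: 5.9 × 10 = 59 N down at 2.55 m → arm 2.55 m, τ = 59 × 2.55 = 150.4 N·m clockwise.
Potted plant: 6.9 × 10 = 69 N down at 0.28 m → arm 0.28 m, τ = 69 × 0.28 = 19.32 N·m clockwise.
Lamp: 5.6 × 10 = 56 N down at 2.7 m → arm 2.7 m, τ = 56 × 2.7 = 151.2 N·m clockwise.
Net moment of the loads = 320.9 N·m clockwise.
The upward force F acts at the right end, arm 5.1 m, giving F × 5.1 counterclockwise.
Balancing moments: F × 5.1 = 320.9, giving F = 320.9 / 5.1 = 62.9 N.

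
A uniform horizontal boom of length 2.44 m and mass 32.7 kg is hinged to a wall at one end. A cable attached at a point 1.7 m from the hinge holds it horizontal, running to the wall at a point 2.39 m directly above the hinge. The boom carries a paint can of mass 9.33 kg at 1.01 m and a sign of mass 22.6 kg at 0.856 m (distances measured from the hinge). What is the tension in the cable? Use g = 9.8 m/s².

About the hinge:
Beam weight: 32.7 × 9.8 = 320.5 N down at 1.22 m → arm 1.22 m, τ = 320.5 × 1.22 = 391 N·m clockwise.
Paint can: 9.33 × 9.8 = 91.43 N down at 1.01 m → arm 1.01 m, τ = 91.43 × 1.01 = 92.34 N·m clockwise.
Sign: 22.6 × 9.8 = 221.5 N down at 0.856 m → arm 0.856 m, τ = 221.5 × 0.856 = 189.6 N·m clockwise.
Total clockwise load moment = 672.9 N·m.
The cable tension T acts at 1.7 m; only its component perpendicular to the boom, T sinθ, produces torque. sinθ = h/√(h²+d²) = 2.39/√(2.39²+1.7²) = 0.8149.
Balancing moments: T × 1.7 × 0.8149 = 672.9, giving T = 672.9 / 1.385 = 486 N.

T ≈ 486 N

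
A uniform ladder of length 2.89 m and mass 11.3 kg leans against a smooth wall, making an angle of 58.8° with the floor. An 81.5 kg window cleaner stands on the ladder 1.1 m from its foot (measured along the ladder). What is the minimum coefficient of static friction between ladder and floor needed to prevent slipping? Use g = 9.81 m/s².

μ_min ≈ 0.239

About the foot of the ladder:
Ladder weight 11.3×9.81 = 110.9 N acts at 1.445 m along the ladder; its horizontal arm is 1.445·cos58.8° = 0.7485 m → τ = 83.01 N·m clockwise.
Window cleaner: 81.5×9.81 = 799.5 N at 1.1 m → arm 0.5698 m → τ = 455.6 N·m clockwise.
Wall normal N acts horizontally at the top; its moment arm is the height L sinθ = 2.89·sin58.8° = 2.472 m, counterclockwise.
For rotational equilibrium, N × 2.472 = 538.6, so N = 217.9 N.
ΣFx = 0 ⇒ f = N_wall = 217.9 N. ΣFy = 0 ⇒ N_floor = 910.4 N.
μ_min = f / N_floor = 217.9 / 910.4 = 0.239.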